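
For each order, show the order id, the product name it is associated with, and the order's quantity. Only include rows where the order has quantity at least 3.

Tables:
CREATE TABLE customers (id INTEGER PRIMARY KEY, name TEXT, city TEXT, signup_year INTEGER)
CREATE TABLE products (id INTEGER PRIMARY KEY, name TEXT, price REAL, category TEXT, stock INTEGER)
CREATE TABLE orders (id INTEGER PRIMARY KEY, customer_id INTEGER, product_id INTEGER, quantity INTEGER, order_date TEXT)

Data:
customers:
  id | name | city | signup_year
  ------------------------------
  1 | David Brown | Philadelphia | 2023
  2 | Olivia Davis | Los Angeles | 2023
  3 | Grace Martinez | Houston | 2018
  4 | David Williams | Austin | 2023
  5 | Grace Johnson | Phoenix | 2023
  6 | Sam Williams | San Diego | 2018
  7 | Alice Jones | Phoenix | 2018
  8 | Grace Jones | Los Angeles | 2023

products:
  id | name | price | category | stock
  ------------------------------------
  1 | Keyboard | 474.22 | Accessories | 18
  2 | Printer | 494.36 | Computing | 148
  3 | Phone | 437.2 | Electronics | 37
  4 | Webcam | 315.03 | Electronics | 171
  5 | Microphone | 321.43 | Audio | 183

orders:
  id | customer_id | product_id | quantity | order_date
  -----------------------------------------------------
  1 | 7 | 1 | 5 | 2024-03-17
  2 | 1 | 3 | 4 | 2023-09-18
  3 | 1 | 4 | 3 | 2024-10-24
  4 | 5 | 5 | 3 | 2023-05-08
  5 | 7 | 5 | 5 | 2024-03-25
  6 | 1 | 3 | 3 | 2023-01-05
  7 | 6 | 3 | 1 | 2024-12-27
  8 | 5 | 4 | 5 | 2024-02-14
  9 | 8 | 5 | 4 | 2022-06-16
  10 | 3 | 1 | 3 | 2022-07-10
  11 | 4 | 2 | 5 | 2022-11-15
SELECT c.id, p.name AS product, c.quantity FROM orders c JOIN products p ON c.product_id = p.id WHERE c.quantity >= 3

Execution result:
id | product | quantity
1 | Keyboard | 5
2 | Phone | 4
3 | Webcam | 3
4 | Microphone | 3
5 | Microphone | 5
6 | Phone | 3
8 | Webcam | 5
9 | Microphone | 4
10 | Keyboard | 3
11 | Printer | 5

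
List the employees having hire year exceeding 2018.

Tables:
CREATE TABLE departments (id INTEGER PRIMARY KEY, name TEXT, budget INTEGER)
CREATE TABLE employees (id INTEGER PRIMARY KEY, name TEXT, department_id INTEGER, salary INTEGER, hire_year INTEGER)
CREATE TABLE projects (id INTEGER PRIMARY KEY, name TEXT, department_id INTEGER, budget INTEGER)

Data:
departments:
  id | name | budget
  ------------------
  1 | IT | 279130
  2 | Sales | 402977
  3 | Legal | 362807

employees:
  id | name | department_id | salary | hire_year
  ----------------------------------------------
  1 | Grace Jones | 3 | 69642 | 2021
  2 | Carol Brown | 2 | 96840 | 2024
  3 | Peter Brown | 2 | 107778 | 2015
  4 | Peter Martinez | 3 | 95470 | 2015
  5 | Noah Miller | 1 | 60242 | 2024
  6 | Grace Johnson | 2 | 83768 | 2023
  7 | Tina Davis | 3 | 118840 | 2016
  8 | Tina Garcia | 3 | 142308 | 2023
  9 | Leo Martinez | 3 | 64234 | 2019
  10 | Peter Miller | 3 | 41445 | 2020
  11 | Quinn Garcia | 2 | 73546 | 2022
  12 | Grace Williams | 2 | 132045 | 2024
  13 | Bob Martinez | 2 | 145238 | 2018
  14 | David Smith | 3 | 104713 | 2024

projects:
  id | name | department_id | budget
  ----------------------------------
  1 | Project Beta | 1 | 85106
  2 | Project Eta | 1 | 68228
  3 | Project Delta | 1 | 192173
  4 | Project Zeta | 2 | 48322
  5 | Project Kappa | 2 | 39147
SELECT name, hire_year FROM employees WHERE hire_year > 2018

Execution result:
name | hire_year
Grace Jones | 2021
Carol Brown | 2024
Noah Miller | 2024
Grace Johnson | 2023
Tina Garcia | 2023
Leo Martinez | 2019
Peter Miller | 2020
Quinn Garcia | 2022
Grace Williams | 2024
David Smith | 2024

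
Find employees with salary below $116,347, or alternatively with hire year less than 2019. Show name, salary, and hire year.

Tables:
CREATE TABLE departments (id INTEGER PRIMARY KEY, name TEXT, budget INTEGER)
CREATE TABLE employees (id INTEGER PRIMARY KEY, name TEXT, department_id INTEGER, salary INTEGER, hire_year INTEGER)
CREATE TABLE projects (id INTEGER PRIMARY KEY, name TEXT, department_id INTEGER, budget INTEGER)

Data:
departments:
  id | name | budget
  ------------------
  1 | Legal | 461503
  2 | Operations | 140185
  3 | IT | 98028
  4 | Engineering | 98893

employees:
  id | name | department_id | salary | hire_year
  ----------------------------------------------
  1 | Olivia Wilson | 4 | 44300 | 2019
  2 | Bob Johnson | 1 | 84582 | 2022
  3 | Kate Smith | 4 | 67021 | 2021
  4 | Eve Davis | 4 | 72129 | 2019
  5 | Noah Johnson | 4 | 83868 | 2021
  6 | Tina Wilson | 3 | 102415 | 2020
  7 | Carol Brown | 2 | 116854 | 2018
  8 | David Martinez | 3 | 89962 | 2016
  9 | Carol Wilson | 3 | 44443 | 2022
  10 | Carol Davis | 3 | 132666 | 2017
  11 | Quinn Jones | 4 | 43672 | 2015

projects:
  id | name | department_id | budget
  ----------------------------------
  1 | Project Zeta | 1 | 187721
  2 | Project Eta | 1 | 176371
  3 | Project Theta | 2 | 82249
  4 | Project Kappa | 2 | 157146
SELECT name, salary, hire_year FROM employees WHERE salary < 116347 OR hire_year < 2019

Execution result:
name | salary | hire_year
Olivia Wilson | 44300 | 2019
Bob Johnson | 84582 | 2022
Kate Smith | 67021 | 2021
Eve Davis | 72129 | 2019
Noah Johnson | 83868 | 2021
Tina Wilson | 102415 | 2020
Carol Brown | 116854 | 2018
David Martinez | 89962 | 2016
Carol Wilson | 44443 | 2022
Carol Davis | 132666 | 2017
Quinn Jones | 43672 | 2015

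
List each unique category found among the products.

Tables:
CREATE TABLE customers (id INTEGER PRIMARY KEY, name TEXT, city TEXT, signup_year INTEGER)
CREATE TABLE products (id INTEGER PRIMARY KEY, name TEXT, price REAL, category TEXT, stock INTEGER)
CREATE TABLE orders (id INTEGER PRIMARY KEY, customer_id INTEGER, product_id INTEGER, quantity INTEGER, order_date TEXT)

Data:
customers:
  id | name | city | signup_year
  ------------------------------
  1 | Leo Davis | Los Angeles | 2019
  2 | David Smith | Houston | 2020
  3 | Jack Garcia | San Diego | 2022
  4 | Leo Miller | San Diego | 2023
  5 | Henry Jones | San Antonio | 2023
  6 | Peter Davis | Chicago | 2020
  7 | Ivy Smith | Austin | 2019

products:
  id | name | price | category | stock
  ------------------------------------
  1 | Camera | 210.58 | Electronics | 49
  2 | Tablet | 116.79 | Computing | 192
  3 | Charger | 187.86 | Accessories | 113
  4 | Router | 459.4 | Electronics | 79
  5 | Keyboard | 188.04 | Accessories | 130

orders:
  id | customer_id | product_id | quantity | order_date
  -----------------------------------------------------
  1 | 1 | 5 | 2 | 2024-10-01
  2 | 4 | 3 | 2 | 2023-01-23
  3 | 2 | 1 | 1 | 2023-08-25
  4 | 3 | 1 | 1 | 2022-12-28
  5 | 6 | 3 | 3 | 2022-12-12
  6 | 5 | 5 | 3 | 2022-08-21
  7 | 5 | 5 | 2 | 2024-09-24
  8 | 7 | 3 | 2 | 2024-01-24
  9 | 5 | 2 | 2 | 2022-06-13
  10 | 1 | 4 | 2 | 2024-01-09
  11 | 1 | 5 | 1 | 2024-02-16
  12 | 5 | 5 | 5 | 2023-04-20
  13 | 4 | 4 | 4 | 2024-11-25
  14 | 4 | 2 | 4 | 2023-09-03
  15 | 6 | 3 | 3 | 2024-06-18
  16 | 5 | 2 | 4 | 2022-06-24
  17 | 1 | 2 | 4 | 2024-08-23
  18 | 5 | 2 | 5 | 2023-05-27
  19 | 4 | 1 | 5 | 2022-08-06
SELECT DISTINCT category FROM products

Execution result:
category
Electronics
Computing
Accessories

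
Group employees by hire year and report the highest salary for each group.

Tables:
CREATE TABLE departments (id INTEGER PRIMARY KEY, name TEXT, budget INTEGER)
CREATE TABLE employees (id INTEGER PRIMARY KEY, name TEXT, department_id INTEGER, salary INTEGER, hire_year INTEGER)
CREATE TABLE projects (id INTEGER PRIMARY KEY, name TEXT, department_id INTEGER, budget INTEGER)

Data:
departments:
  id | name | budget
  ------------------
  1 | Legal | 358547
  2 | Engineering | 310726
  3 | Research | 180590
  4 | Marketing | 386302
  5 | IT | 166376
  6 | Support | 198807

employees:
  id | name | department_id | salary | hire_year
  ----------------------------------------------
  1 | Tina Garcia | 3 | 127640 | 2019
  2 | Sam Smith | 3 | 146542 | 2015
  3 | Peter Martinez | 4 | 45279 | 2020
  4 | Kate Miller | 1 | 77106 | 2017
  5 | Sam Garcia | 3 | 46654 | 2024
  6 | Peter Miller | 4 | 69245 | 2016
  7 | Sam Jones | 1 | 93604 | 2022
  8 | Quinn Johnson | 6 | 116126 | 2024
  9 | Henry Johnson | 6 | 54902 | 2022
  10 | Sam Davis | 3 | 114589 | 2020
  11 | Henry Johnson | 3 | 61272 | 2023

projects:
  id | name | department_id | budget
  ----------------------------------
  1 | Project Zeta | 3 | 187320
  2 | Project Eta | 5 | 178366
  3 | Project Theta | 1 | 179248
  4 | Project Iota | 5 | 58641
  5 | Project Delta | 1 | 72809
SELECT hire_year, MAX(salary) AS max_salary FROM employees GROUP BY hire_year

Execution result:
hire_year | max_salary
2015 | 146542
2016 | 69245
2017 | 77106
2019 | 127640
2020 | 114589
2022 | 93604
2023 | 61272
2024 | 116126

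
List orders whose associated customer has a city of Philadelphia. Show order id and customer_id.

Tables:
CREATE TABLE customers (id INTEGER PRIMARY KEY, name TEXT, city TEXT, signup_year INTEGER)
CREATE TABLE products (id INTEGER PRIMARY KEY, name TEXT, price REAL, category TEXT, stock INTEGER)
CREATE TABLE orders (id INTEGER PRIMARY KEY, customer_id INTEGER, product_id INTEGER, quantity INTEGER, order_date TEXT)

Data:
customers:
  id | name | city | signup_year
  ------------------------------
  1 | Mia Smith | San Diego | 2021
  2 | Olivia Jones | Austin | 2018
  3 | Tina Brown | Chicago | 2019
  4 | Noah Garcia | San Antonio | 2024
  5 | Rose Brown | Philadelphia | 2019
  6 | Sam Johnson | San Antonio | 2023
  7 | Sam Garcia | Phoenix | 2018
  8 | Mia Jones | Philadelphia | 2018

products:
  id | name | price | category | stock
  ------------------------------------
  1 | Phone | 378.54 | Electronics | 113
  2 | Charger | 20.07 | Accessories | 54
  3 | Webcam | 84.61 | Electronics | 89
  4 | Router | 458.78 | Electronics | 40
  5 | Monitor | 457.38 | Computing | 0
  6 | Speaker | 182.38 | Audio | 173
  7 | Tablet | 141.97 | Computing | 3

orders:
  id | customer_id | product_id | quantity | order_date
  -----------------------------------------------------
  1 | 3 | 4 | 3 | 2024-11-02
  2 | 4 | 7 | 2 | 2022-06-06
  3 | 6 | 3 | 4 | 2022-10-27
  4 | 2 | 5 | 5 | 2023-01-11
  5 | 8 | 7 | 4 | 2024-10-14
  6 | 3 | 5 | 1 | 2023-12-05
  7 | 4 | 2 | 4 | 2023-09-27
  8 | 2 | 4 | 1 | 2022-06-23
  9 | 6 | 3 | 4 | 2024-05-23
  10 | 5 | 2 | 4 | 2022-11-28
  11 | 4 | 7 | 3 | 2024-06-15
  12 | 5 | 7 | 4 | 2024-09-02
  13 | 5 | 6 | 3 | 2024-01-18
SELECT id, customer_id FROM orders WHERE customer_id IN (SELECT id FROM customers WHERE city = 'Philadelphia')

Execution result:
id | customer_id
5 | 8
10 | 5
12 | 5
13 | 5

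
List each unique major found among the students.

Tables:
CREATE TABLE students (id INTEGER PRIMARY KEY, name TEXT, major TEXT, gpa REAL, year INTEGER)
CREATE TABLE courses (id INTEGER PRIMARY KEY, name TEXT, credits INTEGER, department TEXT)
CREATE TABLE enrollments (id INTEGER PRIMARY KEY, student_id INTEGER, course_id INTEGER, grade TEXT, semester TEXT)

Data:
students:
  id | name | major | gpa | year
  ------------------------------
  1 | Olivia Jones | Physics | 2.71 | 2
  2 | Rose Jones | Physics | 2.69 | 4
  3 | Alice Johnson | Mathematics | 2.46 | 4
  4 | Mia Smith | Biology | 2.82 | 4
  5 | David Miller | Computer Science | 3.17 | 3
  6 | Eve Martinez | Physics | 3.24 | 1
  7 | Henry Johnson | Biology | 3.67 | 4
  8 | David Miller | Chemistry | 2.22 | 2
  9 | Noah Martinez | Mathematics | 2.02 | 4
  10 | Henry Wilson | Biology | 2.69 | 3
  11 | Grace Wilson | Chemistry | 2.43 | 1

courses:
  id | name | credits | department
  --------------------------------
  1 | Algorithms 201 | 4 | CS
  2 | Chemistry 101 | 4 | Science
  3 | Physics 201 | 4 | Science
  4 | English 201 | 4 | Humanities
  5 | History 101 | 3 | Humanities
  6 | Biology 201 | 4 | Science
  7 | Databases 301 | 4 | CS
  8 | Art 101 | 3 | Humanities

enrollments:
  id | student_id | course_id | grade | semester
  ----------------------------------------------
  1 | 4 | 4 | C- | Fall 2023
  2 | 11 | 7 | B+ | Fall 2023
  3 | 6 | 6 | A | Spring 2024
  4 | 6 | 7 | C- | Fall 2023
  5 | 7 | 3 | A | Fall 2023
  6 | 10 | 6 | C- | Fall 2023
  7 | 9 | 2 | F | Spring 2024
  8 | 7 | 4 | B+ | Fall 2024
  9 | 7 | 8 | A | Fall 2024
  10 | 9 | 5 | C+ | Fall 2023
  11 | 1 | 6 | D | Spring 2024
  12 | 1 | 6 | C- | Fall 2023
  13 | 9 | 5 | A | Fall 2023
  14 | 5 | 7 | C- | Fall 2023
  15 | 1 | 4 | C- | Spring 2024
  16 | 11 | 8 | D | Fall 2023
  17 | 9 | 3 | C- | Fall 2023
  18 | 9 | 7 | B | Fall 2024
SELECT DISTINCT major FROM students

Execution result:
major
Physics
Mathematics
Biology
Computer Science
Chemistry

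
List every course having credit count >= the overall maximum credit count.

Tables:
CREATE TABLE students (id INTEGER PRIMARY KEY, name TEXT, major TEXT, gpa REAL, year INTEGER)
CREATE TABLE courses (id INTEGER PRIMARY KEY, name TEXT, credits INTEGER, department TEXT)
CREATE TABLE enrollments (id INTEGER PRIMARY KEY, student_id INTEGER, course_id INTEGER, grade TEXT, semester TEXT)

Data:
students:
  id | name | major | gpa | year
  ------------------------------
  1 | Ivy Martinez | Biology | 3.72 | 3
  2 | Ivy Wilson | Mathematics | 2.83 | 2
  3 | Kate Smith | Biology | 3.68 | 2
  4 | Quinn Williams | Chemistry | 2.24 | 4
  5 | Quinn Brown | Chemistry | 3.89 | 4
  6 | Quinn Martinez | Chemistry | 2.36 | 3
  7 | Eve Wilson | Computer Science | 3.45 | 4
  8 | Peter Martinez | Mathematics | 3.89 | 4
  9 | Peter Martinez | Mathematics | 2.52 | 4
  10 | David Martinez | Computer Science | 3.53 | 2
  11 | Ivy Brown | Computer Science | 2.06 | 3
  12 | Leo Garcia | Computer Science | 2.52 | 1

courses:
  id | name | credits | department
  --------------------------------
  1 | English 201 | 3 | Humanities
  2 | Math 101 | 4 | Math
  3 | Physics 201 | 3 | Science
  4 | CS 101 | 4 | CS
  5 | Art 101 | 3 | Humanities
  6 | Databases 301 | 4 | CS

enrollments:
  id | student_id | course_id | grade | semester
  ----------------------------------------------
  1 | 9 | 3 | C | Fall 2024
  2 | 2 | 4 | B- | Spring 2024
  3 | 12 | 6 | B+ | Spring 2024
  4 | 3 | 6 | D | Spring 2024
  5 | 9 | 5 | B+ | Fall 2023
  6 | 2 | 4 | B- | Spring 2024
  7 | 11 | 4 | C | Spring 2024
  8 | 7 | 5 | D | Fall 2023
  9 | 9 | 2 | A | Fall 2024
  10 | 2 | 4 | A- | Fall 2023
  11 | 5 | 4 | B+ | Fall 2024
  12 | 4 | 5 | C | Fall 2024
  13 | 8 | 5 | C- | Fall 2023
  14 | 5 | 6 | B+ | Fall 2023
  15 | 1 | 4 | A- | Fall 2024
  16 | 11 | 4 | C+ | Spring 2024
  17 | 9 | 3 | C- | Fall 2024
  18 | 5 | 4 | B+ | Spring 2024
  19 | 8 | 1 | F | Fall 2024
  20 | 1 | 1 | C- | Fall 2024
SELECT name, credits FROM courses WHERE credits >= (SELECT MAX(credits) FROM courses)

Execution result:
name | credits
Math 101 | 4
CS 101 | 4
Databases 301 | 4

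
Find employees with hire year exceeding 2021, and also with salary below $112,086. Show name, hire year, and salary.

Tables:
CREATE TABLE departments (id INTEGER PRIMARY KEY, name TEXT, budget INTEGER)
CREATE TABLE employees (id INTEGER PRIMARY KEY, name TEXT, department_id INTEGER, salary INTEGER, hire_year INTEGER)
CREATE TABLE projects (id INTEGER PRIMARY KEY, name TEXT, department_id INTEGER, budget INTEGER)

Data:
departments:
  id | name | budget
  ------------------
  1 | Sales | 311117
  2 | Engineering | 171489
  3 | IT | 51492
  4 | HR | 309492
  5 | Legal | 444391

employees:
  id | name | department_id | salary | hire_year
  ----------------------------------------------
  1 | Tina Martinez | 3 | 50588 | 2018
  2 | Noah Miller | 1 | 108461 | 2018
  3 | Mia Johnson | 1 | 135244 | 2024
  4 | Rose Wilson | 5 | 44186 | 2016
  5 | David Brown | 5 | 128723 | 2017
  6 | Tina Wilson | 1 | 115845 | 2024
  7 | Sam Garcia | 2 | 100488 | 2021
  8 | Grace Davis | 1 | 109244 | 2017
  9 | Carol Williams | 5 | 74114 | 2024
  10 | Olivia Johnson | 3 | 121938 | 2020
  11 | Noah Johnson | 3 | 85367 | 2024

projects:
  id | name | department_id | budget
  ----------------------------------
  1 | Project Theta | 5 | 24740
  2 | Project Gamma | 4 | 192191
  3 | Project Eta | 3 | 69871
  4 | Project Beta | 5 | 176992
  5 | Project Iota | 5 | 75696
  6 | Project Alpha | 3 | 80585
SELECT name, hire_year, salary FROM employees WHERE hire_year > 2021 AND salary < 112086

Execution result:
name | hire_year | salary
Carol Williams | 2024 | 74114
Noah Johnson | 2024 | 85367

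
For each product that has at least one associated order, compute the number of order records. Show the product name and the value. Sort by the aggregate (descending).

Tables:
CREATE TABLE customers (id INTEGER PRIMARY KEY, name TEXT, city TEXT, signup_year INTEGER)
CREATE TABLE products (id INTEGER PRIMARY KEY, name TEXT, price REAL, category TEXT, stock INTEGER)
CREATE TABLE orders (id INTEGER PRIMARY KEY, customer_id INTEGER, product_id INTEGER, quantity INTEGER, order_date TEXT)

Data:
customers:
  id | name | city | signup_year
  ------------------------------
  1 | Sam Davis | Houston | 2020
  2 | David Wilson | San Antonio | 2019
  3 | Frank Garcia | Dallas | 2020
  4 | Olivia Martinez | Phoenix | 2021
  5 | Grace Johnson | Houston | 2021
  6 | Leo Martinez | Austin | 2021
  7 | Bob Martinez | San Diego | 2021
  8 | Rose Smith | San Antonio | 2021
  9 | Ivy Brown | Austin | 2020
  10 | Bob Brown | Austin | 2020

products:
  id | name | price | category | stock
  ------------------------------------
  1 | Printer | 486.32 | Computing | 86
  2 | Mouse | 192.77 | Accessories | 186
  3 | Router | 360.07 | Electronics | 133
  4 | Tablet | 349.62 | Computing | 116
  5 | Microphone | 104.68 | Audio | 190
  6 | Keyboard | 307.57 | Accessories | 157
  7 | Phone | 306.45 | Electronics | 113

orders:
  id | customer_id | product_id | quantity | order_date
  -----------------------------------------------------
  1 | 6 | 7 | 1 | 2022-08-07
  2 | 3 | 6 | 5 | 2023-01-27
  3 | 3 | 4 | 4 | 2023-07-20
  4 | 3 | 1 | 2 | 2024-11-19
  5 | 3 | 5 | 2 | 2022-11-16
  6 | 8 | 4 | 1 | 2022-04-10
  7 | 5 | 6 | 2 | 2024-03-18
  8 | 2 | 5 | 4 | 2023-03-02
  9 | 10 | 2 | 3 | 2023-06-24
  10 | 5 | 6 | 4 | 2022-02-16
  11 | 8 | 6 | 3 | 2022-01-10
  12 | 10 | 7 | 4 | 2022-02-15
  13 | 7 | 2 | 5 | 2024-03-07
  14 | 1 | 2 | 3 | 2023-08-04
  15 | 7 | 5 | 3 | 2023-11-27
SELECT p.name, COUNT(*) AS n FROM orders c JOIN products p ON c.product_id = p.id GROUP BY p.id, p.name ORDER BY n DESC

Execution result:
name | n
Keyboard | 4
Mouse | 3
Microphone | 3
Tablet | 2
Phone | 2
Printer | 1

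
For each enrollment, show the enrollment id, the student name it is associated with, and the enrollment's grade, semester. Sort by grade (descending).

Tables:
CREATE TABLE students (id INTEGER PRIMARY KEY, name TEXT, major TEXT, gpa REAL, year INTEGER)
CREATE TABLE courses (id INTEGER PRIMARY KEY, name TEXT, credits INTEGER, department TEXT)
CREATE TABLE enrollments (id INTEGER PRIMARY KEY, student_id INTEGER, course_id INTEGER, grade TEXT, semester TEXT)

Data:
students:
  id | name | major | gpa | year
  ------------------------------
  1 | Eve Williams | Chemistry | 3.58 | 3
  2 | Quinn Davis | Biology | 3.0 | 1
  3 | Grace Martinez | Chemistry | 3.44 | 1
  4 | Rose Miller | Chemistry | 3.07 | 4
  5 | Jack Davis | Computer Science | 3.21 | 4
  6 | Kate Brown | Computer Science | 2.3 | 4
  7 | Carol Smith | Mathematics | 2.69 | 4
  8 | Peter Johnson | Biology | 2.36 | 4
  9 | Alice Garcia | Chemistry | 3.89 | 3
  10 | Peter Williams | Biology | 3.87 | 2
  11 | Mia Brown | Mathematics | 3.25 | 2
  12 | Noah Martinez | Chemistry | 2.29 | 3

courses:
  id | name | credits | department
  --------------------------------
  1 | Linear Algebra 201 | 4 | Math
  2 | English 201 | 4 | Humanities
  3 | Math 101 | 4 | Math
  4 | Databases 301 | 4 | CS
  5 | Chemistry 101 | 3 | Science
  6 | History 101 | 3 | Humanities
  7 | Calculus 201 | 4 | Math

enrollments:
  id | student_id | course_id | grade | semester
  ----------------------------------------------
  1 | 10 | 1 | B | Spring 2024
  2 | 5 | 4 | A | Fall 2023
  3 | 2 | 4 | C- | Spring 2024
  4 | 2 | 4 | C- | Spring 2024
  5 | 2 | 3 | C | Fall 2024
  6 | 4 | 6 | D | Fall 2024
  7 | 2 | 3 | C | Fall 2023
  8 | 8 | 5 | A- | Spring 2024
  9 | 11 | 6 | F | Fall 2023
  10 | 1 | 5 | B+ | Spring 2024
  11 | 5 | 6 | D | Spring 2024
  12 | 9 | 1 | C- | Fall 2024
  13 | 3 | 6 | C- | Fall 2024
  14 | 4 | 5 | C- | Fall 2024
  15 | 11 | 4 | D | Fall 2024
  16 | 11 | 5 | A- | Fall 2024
SELECT c.id, p.name AS student, c.grade, c.semester FROM enrollments c JOIN students p ON c.student_id = p.id ORDER BY c.grade DESC

Execution result:
id | student | grade | semester
9 | Mia Brown | F | Fall 2023
6 | Rose Miller | D | Fall 2024
11 | Jack Davis | D | Spring 2024
15 | Mia Brown | D | Fall 2024
3 | Quinn Davis | C- | Spring 2024
4 | Quinn Davis | C- | Spring 2024
12 | Alice Garcia | C- | Fall 2024
13 | Grace Martinez | C- | Fall 2024
14 | Rose Miller | C- | Fall 2024
5 | Quinn Davis | C | Fall 2024
7 | Quinn Davis | C | Fall 2023
10 | Eve Williams | B+ | Spring 2024
1 | Peter Williams | B | Spring 2024
8 | Peter Johnson | A- | Spring 2024
16 | Mia Brown | A- | Fall 2024
2 | Jack Davis | A | Fall 2023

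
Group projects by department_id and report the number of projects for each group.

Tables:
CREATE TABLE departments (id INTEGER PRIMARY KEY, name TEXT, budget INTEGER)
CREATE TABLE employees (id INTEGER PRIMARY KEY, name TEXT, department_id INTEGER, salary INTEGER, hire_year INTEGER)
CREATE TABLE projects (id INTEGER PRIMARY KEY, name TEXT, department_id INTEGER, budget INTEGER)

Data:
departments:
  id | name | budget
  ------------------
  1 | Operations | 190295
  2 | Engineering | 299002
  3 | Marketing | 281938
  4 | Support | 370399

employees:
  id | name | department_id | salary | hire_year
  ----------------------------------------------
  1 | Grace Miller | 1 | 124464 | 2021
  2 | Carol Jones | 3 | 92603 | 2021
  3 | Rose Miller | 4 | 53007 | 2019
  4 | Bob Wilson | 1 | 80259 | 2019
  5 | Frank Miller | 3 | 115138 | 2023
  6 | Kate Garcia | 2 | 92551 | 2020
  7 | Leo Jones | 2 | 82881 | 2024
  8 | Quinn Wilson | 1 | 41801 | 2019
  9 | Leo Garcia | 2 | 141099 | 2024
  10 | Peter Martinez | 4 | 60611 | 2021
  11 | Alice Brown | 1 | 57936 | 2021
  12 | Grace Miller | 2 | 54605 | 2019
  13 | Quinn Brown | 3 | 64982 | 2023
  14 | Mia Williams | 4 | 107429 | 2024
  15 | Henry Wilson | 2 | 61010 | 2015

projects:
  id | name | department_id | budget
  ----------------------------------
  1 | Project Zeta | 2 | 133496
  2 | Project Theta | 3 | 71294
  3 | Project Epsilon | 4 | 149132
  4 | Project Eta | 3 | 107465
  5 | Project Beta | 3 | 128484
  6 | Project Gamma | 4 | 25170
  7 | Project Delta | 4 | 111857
SELECT department_id, COUNT(*) AS n FROM projects GROUP BY department_id

Execution result:
department_id | n
2 | 1
3 | 3
4 | 3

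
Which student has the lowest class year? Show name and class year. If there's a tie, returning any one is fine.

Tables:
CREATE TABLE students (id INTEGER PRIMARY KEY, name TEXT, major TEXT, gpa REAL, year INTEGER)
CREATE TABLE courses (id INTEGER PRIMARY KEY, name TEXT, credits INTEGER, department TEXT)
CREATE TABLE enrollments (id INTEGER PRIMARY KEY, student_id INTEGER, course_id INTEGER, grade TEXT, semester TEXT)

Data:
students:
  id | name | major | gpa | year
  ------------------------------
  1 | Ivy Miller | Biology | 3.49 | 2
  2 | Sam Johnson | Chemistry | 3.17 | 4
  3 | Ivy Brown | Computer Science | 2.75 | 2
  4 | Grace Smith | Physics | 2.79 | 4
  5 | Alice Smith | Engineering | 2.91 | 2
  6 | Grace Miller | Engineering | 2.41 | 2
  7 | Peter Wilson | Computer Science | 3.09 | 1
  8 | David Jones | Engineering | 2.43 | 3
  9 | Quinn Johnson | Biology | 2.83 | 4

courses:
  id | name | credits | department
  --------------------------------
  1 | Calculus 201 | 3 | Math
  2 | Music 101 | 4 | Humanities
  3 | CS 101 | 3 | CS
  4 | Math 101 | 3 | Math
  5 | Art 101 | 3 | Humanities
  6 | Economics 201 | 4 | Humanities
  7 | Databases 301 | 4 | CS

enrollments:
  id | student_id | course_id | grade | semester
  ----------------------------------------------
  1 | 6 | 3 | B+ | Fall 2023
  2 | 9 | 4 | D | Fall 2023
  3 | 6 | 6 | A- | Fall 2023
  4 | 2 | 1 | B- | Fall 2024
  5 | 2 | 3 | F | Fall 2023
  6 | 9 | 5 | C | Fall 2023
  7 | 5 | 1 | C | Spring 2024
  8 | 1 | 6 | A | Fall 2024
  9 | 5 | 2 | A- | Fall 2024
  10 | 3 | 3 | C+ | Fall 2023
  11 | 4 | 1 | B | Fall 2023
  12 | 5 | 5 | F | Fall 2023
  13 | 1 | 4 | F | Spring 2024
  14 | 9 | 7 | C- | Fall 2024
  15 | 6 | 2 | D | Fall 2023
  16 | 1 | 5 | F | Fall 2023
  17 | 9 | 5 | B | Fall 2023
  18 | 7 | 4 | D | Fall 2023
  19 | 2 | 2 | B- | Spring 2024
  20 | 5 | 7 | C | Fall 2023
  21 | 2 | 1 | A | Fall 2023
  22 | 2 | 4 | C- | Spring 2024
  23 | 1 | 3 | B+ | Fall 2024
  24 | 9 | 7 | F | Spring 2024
SELECT name, year FROM students ORDER BY year ASC LIMIT 1

Execution result:
name | year
Peter Wilson | 1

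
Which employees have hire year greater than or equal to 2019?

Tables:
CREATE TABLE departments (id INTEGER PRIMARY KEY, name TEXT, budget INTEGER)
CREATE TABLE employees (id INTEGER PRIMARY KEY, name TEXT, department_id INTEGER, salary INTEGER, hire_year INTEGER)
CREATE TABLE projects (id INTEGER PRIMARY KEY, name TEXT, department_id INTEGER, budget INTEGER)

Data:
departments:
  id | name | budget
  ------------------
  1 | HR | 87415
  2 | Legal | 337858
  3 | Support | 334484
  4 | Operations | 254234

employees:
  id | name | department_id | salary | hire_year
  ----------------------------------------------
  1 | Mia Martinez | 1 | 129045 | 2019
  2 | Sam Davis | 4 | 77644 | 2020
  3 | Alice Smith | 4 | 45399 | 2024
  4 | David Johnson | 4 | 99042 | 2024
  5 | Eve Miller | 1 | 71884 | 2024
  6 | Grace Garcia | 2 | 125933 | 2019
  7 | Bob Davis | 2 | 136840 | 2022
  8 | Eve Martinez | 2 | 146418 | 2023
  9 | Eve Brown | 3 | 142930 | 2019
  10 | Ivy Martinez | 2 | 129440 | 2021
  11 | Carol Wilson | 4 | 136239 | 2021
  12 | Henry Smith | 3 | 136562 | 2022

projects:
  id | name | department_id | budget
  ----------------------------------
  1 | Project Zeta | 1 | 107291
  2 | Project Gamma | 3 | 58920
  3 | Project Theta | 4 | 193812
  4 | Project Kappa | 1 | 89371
SELECT name, hire_year FROM employees WHERE hire_year >= 2019

Execution result:
name | hire_year
Mia Martinez | 2019
Sam Davis | 2020
Alice Smith | 2024
David Johnson | 2024
Eve Miller | 2024
Grace Garcia | 2019
Bob Davis | 2022
Eve Martinez | 2023
Eve Brown | 2019
Ivy Martinez | 2021
Carol Wilson | 2021
Henry Smith | 2022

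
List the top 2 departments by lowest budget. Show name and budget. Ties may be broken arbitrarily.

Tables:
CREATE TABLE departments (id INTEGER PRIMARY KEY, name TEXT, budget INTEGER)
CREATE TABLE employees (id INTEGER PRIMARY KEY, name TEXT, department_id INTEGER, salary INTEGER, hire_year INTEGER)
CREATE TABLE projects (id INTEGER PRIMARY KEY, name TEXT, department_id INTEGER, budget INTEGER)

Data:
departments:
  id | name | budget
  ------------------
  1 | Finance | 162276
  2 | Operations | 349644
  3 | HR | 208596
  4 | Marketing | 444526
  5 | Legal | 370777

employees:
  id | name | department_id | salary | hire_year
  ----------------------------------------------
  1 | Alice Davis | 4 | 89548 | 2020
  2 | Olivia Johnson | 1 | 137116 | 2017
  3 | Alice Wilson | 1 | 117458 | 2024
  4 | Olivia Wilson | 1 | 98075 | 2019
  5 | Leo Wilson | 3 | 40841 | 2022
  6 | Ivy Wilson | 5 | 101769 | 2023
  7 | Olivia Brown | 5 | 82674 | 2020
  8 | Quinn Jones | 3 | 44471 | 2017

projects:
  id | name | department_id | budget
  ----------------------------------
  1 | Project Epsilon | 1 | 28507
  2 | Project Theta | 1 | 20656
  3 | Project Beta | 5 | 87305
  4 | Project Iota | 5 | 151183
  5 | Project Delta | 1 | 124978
SELECT name, budget FROM departments ORDER BY budget ASC LIMIT 2

Execution result:
name | budget
Finance | 162276
HR | 208596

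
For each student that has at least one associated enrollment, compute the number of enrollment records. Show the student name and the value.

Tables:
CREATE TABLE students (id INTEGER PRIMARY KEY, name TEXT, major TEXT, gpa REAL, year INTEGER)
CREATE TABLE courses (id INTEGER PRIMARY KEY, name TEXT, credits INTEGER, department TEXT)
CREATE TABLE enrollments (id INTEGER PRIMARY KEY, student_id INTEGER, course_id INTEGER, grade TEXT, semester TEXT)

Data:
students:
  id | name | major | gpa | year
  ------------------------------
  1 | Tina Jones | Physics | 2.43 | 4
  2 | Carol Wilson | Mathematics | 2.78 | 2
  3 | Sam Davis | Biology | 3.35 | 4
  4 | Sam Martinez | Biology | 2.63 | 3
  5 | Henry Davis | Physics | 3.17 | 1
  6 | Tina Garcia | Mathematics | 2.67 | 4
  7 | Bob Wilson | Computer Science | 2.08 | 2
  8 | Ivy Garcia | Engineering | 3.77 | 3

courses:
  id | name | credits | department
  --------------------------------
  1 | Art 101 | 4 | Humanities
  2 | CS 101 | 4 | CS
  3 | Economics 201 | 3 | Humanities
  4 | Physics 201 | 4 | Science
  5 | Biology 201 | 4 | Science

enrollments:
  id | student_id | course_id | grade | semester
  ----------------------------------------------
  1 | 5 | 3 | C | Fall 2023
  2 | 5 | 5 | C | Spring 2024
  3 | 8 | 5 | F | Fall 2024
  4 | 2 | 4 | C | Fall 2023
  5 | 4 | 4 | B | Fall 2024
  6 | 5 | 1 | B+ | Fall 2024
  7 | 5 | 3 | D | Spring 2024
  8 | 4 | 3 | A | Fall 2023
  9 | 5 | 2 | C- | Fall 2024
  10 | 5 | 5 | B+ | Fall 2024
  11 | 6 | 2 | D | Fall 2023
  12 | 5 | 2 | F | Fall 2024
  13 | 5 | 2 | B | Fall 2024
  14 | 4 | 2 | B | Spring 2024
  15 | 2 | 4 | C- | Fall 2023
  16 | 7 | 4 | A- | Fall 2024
SELECT p.name, COUNT(*) AS n FROM enrollments c JOIN students p ON c.student_id = p.id GROUP BY p.id, p.name

Execution result:
name | n
Carol Wilson | 2
Sam Martinez | 3
Henry Davis | 8
Tina Garcia | 1
Bob Wilson | 1
Ivy Garcia | 1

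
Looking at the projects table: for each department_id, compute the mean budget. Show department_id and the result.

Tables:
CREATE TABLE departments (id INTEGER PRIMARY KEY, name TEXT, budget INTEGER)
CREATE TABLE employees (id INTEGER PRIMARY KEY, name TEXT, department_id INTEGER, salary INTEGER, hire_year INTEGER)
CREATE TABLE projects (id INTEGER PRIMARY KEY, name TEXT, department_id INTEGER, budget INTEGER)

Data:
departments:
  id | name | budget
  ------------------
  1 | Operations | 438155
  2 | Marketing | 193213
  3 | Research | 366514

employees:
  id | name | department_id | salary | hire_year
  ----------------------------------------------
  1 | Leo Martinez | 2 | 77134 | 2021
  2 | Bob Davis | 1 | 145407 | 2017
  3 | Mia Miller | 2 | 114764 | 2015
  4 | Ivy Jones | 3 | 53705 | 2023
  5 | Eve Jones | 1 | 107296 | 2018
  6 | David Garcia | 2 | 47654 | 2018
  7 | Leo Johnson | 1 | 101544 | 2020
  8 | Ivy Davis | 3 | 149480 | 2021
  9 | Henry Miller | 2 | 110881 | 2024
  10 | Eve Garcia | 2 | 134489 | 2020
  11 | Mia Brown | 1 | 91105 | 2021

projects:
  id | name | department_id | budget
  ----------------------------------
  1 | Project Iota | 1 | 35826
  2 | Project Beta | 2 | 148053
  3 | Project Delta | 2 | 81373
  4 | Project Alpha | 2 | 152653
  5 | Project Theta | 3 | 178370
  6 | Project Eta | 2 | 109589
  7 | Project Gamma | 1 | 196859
SELECT department_id, AVG(budget) AS avg_budget FROM projects GROUP BY department_id

Execution result:
department_id | avg_budget
1 | 116342.50
2 | 122917.00
3 | 178370.00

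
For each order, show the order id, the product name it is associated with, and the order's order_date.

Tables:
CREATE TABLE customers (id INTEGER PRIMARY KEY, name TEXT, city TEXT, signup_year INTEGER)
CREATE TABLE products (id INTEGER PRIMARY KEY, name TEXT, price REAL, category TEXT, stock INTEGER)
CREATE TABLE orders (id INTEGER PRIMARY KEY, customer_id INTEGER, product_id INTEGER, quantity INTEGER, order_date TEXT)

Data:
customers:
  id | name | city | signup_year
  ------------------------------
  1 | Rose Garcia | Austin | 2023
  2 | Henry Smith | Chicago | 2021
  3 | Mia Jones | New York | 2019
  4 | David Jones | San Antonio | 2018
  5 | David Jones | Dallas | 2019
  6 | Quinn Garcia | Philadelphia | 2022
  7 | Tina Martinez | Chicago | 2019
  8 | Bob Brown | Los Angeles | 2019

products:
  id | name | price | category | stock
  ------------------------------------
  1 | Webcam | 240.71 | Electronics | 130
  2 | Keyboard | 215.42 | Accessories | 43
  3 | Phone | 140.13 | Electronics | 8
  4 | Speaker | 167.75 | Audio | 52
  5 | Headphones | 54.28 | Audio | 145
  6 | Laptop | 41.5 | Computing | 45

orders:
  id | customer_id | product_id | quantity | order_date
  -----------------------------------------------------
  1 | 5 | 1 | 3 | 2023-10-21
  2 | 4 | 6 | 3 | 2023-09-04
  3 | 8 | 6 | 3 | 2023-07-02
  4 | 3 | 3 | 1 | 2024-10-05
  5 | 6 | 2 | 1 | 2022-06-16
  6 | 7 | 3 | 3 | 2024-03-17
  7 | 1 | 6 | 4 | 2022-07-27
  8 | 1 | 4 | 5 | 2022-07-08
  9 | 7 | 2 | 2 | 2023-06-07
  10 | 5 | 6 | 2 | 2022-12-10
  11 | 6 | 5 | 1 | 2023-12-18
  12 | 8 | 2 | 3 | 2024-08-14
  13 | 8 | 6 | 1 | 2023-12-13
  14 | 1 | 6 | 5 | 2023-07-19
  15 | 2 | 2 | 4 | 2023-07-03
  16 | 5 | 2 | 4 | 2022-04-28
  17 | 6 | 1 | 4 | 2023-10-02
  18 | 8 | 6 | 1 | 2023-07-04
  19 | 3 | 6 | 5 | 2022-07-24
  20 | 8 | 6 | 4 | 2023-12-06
SELECT c.id, p.name AS product, c.order_date FROM orders c JOIN products p ON c.product_id = p.id

Execution result:
id | product | order_date
1 | Webcam | 2023-10-21
2 | Laptop | 2023-09-04
3 | Laptop | 2023-07-02
4 | Phone | 2024-10-05
5 | Keyboard | 2022-06-16
6 | Phone | 2024-03-17
7 | Laptop | 2022-07-27
8 | Speaker | 2022-07-08
9 | Keyboard | 2023-06-07
10 | Laptop | 2022-12-10
11 | Headphones | 2023-12-18
12 | Keyboard | 2024-08-14
13 | Laptop | 2023-12-13
14 | Laptop | 2023-07-19
15 | Keyboard | 2023-07-03
16 | Keyboard | 2022-04-28
17 | Webcam | 2023-10-02
18 | Laptop | 2023-07-04
19 | Laptop | 2022-07-24
20 | Laptop | 2023-12-06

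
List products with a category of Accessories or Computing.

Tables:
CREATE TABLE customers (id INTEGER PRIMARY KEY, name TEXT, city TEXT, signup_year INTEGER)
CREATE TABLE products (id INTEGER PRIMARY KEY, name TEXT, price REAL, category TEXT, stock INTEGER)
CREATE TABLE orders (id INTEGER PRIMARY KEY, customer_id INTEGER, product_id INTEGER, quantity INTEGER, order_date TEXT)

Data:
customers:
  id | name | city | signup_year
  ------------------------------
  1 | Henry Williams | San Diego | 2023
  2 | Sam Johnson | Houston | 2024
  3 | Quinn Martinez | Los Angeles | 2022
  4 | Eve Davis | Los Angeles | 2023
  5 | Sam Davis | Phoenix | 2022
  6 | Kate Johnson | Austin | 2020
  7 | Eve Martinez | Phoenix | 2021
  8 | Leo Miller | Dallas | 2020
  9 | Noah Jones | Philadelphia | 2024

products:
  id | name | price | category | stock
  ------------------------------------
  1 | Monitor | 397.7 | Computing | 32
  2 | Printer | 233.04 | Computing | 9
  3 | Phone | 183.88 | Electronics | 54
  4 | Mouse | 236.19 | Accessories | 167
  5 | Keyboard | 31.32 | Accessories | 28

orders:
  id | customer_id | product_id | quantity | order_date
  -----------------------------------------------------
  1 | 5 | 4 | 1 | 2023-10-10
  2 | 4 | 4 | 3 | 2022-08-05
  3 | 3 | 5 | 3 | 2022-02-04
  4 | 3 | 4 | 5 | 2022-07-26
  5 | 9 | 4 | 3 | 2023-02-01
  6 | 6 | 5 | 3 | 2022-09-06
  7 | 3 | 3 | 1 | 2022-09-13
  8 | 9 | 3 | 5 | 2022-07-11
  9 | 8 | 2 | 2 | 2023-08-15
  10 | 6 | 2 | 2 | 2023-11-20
SELECT name, category FROM products WHERE category IN ('Accessories', 'Computing')

Execution result:
name | category
Monitor | Computing
Printer | Computing
Mouse | Accessories
Keyboard | Accessories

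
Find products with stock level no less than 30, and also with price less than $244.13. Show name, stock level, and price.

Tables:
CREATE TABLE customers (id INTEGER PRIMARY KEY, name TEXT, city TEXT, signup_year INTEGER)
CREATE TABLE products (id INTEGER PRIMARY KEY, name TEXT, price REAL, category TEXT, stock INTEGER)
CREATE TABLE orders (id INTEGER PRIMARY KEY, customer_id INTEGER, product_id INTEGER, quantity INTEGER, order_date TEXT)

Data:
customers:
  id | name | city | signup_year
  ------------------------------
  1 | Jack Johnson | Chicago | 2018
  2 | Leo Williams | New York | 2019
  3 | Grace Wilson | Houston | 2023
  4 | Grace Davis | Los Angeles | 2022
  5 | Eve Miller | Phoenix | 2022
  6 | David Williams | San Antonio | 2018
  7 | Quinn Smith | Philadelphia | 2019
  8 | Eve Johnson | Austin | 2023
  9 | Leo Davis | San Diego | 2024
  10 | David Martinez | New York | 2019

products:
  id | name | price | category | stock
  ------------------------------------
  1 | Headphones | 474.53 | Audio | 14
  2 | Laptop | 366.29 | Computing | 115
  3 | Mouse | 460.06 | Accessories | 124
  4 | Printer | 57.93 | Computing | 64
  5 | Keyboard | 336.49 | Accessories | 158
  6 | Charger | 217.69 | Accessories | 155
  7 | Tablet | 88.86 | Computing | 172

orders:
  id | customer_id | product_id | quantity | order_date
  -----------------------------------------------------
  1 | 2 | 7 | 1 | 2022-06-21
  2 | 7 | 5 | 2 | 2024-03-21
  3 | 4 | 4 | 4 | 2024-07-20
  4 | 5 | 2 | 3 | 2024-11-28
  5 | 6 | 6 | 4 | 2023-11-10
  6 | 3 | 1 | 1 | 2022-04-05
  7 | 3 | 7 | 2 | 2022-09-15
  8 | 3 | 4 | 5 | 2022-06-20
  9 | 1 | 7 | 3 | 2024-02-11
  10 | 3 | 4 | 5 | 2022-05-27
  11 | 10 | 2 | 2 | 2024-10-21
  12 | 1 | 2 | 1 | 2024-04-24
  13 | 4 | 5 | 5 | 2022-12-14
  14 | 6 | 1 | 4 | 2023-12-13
SELECT name, stock, price FROM products WHERE stock >= 30 AND price < 244.13

Execution result:
name | stock | price
Printer | 64 | 57.93
Charger | 155 | 217.69
Tablet | 172 | 88.86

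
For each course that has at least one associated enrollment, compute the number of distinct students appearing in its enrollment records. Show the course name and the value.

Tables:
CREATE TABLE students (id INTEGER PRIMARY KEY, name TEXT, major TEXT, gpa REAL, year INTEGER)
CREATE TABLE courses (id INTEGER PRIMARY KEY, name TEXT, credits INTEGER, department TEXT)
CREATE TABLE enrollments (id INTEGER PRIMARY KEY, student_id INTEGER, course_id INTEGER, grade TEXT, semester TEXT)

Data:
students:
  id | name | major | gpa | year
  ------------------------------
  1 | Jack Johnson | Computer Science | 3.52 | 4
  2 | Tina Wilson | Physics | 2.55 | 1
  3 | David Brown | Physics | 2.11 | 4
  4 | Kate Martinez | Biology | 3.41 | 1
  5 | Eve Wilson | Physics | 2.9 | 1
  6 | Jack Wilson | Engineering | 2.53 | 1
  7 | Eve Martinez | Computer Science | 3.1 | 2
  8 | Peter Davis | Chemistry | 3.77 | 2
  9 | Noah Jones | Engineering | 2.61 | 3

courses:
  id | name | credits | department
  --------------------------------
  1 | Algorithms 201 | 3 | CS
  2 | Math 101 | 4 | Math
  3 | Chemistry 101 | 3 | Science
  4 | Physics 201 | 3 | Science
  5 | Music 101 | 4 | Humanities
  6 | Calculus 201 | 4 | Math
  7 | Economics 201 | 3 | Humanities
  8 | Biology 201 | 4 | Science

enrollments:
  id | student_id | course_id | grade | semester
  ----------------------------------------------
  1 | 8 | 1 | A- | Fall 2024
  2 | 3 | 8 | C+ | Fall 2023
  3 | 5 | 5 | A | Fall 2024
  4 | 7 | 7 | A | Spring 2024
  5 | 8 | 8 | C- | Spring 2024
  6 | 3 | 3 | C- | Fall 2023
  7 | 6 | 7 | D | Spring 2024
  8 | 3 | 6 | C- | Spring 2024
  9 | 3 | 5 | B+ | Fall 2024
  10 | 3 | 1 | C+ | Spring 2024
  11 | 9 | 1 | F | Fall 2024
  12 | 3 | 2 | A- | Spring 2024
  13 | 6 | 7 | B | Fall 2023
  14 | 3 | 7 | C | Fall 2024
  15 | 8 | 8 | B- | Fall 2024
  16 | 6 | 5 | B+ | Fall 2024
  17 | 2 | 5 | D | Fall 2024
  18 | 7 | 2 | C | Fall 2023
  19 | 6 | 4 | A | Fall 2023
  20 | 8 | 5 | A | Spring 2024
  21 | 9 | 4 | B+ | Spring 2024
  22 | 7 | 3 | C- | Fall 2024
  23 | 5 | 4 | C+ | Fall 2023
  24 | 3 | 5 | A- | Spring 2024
SELECT p.name, COUNT(DISTINCT c.student_id) AS distinct_student_count FROM enrollments c JOIN courses p ON c.course_id = p.id GROUP BY p.id, p.name

Execution result:
name | distinct_student_count
Algorithms 201 | 3
Math 101 | 2
Chemistry 101 | 2
Physics 201 | 3
Music 101 | 5
Calculus 201 | 1
Economics 201 | 3
Biology 201 | 2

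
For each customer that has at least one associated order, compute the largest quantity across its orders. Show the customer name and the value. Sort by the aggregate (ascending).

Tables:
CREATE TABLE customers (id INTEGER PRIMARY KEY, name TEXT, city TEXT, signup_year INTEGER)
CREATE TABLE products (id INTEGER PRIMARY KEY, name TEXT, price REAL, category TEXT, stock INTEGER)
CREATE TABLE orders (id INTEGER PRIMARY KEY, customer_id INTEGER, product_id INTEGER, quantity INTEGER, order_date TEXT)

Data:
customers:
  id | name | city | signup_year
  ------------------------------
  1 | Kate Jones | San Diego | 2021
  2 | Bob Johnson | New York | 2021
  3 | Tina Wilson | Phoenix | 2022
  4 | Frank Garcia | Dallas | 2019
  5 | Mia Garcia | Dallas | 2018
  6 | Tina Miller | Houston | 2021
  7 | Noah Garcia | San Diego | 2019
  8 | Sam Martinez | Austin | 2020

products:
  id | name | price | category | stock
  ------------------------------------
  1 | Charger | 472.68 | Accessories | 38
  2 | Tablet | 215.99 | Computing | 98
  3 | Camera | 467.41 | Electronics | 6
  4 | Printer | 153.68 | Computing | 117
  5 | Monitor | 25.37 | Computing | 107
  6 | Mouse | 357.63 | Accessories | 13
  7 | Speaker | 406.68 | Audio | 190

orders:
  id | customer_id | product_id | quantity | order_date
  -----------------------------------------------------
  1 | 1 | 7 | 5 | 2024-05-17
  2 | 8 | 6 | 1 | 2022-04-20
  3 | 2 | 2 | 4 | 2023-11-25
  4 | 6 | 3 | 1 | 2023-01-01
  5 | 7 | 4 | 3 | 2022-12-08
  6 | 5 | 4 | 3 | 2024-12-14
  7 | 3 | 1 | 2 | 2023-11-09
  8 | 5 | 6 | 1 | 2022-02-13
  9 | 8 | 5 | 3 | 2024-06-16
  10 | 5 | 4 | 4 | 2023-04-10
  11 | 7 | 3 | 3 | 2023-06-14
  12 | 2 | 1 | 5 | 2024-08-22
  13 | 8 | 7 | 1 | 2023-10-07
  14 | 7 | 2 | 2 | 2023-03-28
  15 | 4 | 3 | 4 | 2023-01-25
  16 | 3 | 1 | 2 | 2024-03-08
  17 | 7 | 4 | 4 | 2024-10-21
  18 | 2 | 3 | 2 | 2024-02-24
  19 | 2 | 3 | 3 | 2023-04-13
SELECT p.name, MAX(c.quantity) AS max_quantity FROM orders c JOIN customers p ON c.customer_id = p.id GROUP BY p.id, p.name ORDER BY max_quantity ASC

Execution result:
name | max_quantity
Tina Miller | 1
Tina Wilson | 2
Sam Martinez | 3
Frank Garcia | 4
Mia Garcia | 4
Noah Garcia | 4
Kate Jones | 5
Bob Johnson | 5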